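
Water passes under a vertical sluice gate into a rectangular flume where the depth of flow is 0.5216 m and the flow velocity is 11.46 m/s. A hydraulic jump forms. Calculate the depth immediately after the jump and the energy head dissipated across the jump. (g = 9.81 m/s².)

Fr₁ = V₁/√(g·y₁) = 11.46/√(9.81×0.5216) = 5.066.
By Bélanger, y₂/y₁ = ½[√(1 + 8Fr₁²) − 1] = ½[√206.33 − 1] = 6.682.
y₂ = 6.682 × 0.5216 = 3.485 m.
q = V₁·y₁ = 11.46 × 0.5216 = 5.978 m²/s. V₂ = q/y₂ = 5.978/3.485 = 1.715 m/s. E₁ = y₁ + V₁²/2g = 7.215 m; E₂ = y₂ + V₂²/2g = 3.635 m. ΔE = E₁ − E₂ = 3.580 m.

y₂ = 3.485 m; ΔE = 3.580 m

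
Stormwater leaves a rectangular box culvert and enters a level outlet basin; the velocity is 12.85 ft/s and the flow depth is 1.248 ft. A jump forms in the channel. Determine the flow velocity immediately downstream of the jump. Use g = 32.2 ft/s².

V₂ = 5.332 ft/s

Fr₁ = V₁/√(g·y₁) = 12.85/√(32.2×1.248) = 2.027.
From the momentum equation for a rectangular channel, y₂/y₁ = ½[√(1 + 8Fr₁²) − 1] = ½[√33.872 − 1] = 2.410.
y₂ = 2.410 × 1.248 = 3.008 ft.
q = V₁·y₁ = 12.85 × 1.248 = 16.04 ft²/s.
V₂ = q/y₂ = 16.04/3.008 = 5.332 ft/s.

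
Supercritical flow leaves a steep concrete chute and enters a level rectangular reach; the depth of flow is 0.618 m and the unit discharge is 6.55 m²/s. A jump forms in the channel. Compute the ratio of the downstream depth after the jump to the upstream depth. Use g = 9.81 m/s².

y₂/y₁ = 5.61

V₁ = q/y₁ = 6.55/0.618 = 10.6 m/s. Fr₁ = V₁/√(g·y₁) = 10.6/√(9.81×0.618) = 4.30.
Bélanger equation: y₂/y₁ = ½[√(1 + 8Fr₁²) − 1] = ½[√149.2 − 1] = 5.61.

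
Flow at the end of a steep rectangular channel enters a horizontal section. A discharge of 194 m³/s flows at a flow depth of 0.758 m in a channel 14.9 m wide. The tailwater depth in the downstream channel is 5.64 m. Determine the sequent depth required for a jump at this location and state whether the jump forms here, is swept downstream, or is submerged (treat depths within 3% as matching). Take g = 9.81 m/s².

q = Q/b = 194/14.9 = 13.0 m²/s; V₁ = q/y₁ = 17.2 m/s. Fr₁ = V₁/√(g·y₁) = 6.30.
Conjugate-depth relation: y₂/y₁ = ½[√(1 + 8Fr₁²) − 1] = ½[√318.4 − 1] = 8.42.
y₂ = 8.42 × 0.758 = 6.38 m.
Tailwater y_tw = 5.64 m: y_tw < y₂, so the jump is swept downstream.

y₂ = 6.38 m; the jump is swept downstream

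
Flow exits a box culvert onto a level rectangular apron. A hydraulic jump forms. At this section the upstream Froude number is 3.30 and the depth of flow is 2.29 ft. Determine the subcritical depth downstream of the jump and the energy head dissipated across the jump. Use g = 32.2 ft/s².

Fr₁ = 3.30 (given).
By Bélanger, y₂/y₁ = ½[√(1 + 8Fr₁²) − 1] = ½[√88.12 − 1] = 4.19.
y₂ = 4.19 × 2.29 = 9.60 ft.
Head loss: ΔE = (y₂ − y₁)³/(4y₁y₂) = (9.60 − 2.29)³/(4×2.29×9.60) = 391/88.0 = 4.45 ft.

y₂ = 9.60 ft; ΔE = 4.45 ft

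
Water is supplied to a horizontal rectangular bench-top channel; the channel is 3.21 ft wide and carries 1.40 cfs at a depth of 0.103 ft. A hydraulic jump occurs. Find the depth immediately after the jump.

y₂ = 0.291 ft

q = Q/b = 1.40/3.21 = 0.436 ft²/s; V₁ = q/y₁ = 4.23 ft/s. Fr₁ = V₁/√(g·y₁) = 2.33.
Sequent-depth ratio: y₂/y₁ = ½[√(1 + 8Fr₁²) − 1] = ½[√44.25 − 1] = 2.83.
y₂ = 2.83 × 0.103 = 0.291 ft.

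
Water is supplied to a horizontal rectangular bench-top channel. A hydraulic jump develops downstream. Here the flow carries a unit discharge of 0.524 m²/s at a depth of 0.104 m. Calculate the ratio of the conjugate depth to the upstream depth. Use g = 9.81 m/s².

y₂/y₁ = 6.57

V₁ = q/y₁ = 0.524/0.104 = 5.04 m/s. Fr₁ = V₁/√(g·y₁) = 5.04/√(9.81×0.104) = 4.99.
By Bélanger, y₂/y₁ = ½[√(1 + 8Fr₁²) − 1] = ½[√200.1 − 1] = 6.57.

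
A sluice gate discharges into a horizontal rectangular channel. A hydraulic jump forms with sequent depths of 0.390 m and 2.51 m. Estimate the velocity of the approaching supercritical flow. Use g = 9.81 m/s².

For a rectangular channel the momentum equation gives q² = ½·g·y₁·y₂·(y₁ + y₂) = ½×9.81×0.390×2.51×2.90 = 13.9.
q = √13.9 = 3.73 m²/s.
V₁ = q/y₁ = 3.73/0.390 = 9.57 m/s.

V₁ = 9.57 m/s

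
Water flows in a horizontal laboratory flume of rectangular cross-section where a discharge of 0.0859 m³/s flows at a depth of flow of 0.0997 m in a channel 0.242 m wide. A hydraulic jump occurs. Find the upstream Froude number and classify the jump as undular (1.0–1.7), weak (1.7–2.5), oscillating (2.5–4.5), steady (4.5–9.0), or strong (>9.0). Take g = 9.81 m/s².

q = Q/b = 0.0859/0.242 = 0.355 m²/s; V₁ = q/y₁ = 3.56 m/s. Fr₁ = V₁/√(g·y₁) = 3.60.
Fr₁ = 3.60 lies in the oscillating range.

Fr₁ = 3.60; oscillating jump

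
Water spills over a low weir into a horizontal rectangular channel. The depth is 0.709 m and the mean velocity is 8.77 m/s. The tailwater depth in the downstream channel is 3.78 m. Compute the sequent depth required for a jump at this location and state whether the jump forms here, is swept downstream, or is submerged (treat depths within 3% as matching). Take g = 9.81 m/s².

Fr₁ = V₁/√(g·y₁) = 8.77/√(9.81×0.709) = 3.33.
Sequent-depth ratio: y₂/y₁ = ½[√(1 + 8Fr₁²) − 1] = ½[√89.47 − 1] = 4.23.
y₂ = 4.23 × 0.709 = 3.00 m.
Tailwater y_tw = 3.78 m: y_tw > y₂, so the jump is submerged.

y₂ = 3.00 m; the jump is submerged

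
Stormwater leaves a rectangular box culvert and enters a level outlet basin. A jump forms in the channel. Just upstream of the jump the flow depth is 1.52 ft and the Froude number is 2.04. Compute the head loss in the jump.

Fr₁ = 2.04 (given).
Bélanger equation: y₂/y₁ = ½[√(1 + 8Fr₁²) − 1] = ½[√34.29 − 1] = 2.43.
y₂ = 2.43 × 1.52 = 3.69 ft.
V₁ = Fr₁·√(g·y₁) = 2.04×√(32.2×1.52) = 14.3 ft/s; q = V₁·y₁ = 21.7 ft²/s. V₂ = q/y₂ = 21.7/3.69 = 5.88 ft/s. E₁ = y₁ + V₁²/2g = 4.68 ft; E₂ = y₂ + V₂²/2g = 4.23 ft. ΔE = E₁ − E₂ = 0.456 ft.

ΔE = 0.456 ft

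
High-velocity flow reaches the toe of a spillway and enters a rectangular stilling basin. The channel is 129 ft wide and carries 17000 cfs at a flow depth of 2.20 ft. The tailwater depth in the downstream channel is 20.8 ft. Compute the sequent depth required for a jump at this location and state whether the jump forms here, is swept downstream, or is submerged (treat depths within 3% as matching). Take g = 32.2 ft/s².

q = Q/b = 17000/129 = 132 ft²/s; V₁ = q/y₁ = 59.9 ft/s. Fr₁ = V₁/√(g·y₁) = 7.12.
Bélanger equation: y₂/y₁ = ½[√(1 + 8Fr₁²) − 1] = ½[√406.2 − 1] = 9.58.
y₂ = 9.58 × 2.20 = 21.1 ft.
Tailwater y_tw = 20.8 ft: y_tw ≈ y₂, so the jump forms here.

y₂ = 21.1 ft; the jump forms here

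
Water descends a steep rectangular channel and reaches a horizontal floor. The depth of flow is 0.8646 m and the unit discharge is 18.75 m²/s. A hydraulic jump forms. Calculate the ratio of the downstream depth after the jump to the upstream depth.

V₁ = q/y₁ = 18.75/0.8646 = 21.69 m/s. Fr₁ = V₁/√(g·y₁) = 21.69/√(9.81×0.8646) = 7.446.
Sequent-depth ratio: y₂/y₁ = ½[√(1 + 8Fr₁²) − 1] = ½[√444.59 − 1] = 10.04.

y₂/y₁ = 10.04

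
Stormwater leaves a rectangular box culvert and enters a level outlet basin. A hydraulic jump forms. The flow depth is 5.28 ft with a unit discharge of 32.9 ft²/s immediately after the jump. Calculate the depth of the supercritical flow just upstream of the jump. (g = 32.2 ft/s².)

V₂ = q/y₂ = 32.9/5.28 = 6.23 ft/s; Fr₂ = V₂/√(g·y₂) = 0.478.
Applying the sequent-depth relation in reverse, y₁/y₂ = ½[√(1 + 8Fr₂²) − 1] = ½[√2.827 − 1] = 0.341.
y₁ = 0.341 × 5.28 = 1.80 ft.

y₁ = 1.80 ft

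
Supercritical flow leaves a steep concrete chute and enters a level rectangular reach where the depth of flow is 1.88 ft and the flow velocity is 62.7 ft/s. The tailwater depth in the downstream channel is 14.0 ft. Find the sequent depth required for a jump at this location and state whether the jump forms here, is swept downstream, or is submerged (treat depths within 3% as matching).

Fr₁ = V₁/√(g·y₁) = 62.7/√(32.2×1.88) = 8.06.
From the momentum equation for a rectangular channel, y₂/y₁ = ½[√(1 + 8Fr₁²) − 1] = ½[√520.5 − 1] = 10.9.
y₂ = 10.9 × 1.88 = 20.5 ft.
Tailwater y_tw = 14.0 ft: y_tw < y₂, so the jump is swept downstream.

y₂ = 20.5 ft; the jump is swept downstream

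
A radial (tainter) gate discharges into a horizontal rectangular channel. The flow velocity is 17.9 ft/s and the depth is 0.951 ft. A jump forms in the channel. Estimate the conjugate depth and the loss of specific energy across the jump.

y₂ = 3.90 ft; ΔE = 1.73 ft

Fr₁ = V₁/√(g·y₁) = 17.9/√(32.2×0.951) = 3.23.
Conjugate-depth relation: y₂/y₁ = ½[√(1 + 8Fr₁²) − 1] = ½[√84.71 − 1] = 4.10.
y₂ = 4.10 × 0.951 = 3.90 ft.
q = V₁·y₁ = 17.9 × 0.951 = 17.0 ft²/s. V₂ = q/y₂ = 17.0/3.90 = 4.36 ft/s. E₁ = y₁ + V₁²/2g = 5.93 ft; E₂ = y₂ + V₂²/2g = 4.20 ft. ΔE = E₁ − E₂ = 1.73 ft.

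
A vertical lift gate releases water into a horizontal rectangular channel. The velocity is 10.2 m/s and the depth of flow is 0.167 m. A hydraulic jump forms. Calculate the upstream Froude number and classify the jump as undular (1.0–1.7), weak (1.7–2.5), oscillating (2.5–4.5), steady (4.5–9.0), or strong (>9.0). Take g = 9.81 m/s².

Fr₁ = V₁/√(g·y₁) = 10.2/√(9.81×0.167) = 7.97.
Fr₁ = 7.97 lies in the steady range.

Fr₁ = 7.97; steady jump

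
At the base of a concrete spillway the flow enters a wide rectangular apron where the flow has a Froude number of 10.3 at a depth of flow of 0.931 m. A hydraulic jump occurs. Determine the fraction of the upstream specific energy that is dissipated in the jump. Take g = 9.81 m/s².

Fr₁ = 10.3 (given).
By Bélanger, y₂/y₁ = ½[√(1 + 8Fr₁²) − 1] = ½[√849.7 − 1] = 14.1.
y₂ = 14.1 × 0.931 = 13.1 m.
E₁ = y₁(1 + Fr₁²/2) = 0.931×(1 + 10.3²/2) = 50.3 m. ΔE = (y₂ − y₁)³/(4y₁y₂) = 37.0 m. ΔE/E₁ = 37.0/50.3 = 0.735.

ΔE/E₁ = 0.735 (73.5%)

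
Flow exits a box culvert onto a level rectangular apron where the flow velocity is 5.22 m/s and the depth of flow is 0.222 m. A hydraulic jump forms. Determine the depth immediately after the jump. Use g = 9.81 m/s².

y₂ = 1.01 m

Fr₁ = V₁/√(g·y₁) = 5.22/√(9.81×0.222) = 3.54.
Bélanger equation: y₂/y₁ = ½[√(1 + 8Fr₁²) − 1] = ½[√101.1 − 1] = 4.53.
y₂ = 4.53 × 0.222 = 1.01 m.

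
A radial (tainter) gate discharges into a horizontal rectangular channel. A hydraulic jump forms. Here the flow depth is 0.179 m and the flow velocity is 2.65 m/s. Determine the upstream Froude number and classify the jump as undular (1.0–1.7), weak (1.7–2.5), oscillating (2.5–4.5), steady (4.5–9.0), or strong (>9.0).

Fr₁ = V₁/√(g·y₁) = 2.65/√(9.81×0.179) = 2.00.
Fr₁ = 2.00 lies in the weak range.

Fr₁ = 2.00; weak jump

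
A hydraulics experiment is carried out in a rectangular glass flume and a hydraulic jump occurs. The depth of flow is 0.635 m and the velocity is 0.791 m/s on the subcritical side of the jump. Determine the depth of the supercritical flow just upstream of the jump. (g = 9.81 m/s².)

Fr₂ = V₂/√(g·y₂) = 0.791/√(9.81×0.635) = 0.317.
The Bélanger relation is symmetric: y₁/y₂ = ½[√(1 + 8Fr₂²) − 1] = ½[√1.804 − 1] = 0.171.
y₁ = 0.171 × 0.635 = 0.109 m.

y₁ = 0.109 m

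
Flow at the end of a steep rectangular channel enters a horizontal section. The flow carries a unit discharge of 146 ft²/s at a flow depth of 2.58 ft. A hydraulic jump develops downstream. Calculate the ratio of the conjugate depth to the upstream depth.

V₁ = q/y₁ = 146/2.58 = 56.6 ft/s. Fr₁ = V₁/√(g·y₁) = 56.6/√(32.2×2.58) = 6.21.
Conjugate-depth relation: y₂/y₁ = ½[√(1 + 8Fr₁²) − 1] = ½[√309.4 − 1] = 8.29.

y₂/y₁ = 8.29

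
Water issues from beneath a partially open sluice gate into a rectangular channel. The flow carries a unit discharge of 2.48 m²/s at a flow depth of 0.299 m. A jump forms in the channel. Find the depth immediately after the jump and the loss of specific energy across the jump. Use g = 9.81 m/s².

y₂ = 1.90 m; ΔE = 1.82 m

V₁ = q/y₁ = 2.48/0.299 = 8.29 m/s. Fr₁ = V₁/√(g·y₁) = 8.29/√(9.81×0.299) = 4.84.
From the momentum equation for a rectangular channel, y₂/y₁ = ½[√(1 + 8Fr₁²) − 1] = ½[√188.6 − 1] = 6.37.
y₂ = 6.37 × 0.299 = 1.90 m.
V₂ = q/y₂ = 2.48/1.90 = 1.30 m/s. E₁ = y₁ + V₁²/2g = 3.81 m; E₂ = y₂ + V₂²/2g = 1.99 m. ΔE = E₁ − E₂ = 1.82 m.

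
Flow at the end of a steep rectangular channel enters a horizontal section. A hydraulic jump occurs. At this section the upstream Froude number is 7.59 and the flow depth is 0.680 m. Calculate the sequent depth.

y₂ = 6.97 m

Fr₁ = 7.59 (given).
Bélanger equation: y₂/y₁ = ½[√(1 + 8Fr₁²) − 1] = ½[√461.9 − 1] = 10.2.
y₂ = 10.2 × 0.680 = 6.97 m.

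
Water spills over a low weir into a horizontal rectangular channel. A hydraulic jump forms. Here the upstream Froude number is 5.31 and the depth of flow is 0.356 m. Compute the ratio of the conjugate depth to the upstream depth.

y₂/y₁ = 7.03

Fr₁ = 5.31 (given).
Conjugate-depth relation: y₂/y₁ = ½[√(1 + 8Fr₁²) − 1] = ½[√226.6 − 1] = 7.03.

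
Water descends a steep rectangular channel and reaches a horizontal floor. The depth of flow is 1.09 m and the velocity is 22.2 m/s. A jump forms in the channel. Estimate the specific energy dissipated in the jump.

ΔE = 16.0 m

Fr₁ = V₁/√(g·y₁) = 22.2/√(9.81×1.09) = 6.79.
From the momentum equation for a rectangular channel, y₂/y₁ = ½[√(1 + 8Fr₁²) − 1] = ½[√369.7 − 1] = 9.11.
y₂ = 9.11 × 1.09 = 9.93 m.
q = V₁·y₁ = 22.2 × 1.09 = 24.2 m²/s. V₂ = q/y₂ = 24.2/9.93 = 2.44 m/s. E₁ = y₁ + V₁²/2g = 26.2 m; E₂ = y₂ + V₂²/2g = 10.2 m. ΔE = E₁ − E₂ = 16.0 m.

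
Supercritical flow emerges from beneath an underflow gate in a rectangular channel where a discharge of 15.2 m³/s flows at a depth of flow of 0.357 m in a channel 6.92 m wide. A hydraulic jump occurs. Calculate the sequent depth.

q = Q/b = 15.2/6.92 = 2.20 m²/s; V₁ = q/y₁ = 6.15 m/s. Fr₁ = V₁/√(g·y₁) = 3.29.
Conjugate-depth relation: y₂/y₁ = ½[√(1 + 8Fr₁²) − 1] = ½[√87.48 − 1] = 4.18.
y₂ = 4.18 × 0.357 = 1.49 m.

y₂ = 1.49 m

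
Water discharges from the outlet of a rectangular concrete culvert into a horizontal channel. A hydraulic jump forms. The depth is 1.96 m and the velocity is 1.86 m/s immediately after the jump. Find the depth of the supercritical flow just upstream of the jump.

y₁ = 0.551 m

Fr₂ = V₂/√(g·y₂) = 1.86/√(9.81×1.96) = 0.424.
The Bélanger relation is symmetric: y₁/y₂ = ½[√(1 + 8Fr₂²) − 1] = ½[√2.439 − 1] = 0.281.
y₁ = 0.281 × 1.96 = 0.551 m.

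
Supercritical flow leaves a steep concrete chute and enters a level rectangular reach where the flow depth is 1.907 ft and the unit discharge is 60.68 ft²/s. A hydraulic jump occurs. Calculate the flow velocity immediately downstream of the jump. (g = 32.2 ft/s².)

V₁ = q/y₁ = 60.68/1.907 = 31.82 ft/s. Fr₁ = V₁/√(g·y₁) = 31.82/√(32.2×1.907) = 4.061.
Sequent-depth ratio: y₂/y₁ = ½[√(1 + 8Fr₁²) − 1] = ½[√132.91 − 1] = 5.264.
y₂ = 5.264 × 1.907 = 10.04 ft.
V₂ = q/y₂ = 60.68/10.04 = 6.044 ft/s.

V₂ = 6.044 ft/s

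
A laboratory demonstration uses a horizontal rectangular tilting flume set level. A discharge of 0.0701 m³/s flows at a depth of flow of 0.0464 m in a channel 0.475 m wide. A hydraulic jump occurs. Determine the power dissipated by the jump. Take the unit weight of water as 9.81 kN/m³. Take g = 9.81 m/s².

P = 0.180 kW

q = Q/b = 0.0701/0.475 = 0.148 m²/s; V₁ = q/y₁ = 3.18 m/s. Fr₁ = V₁/√(g·y₁) = 4.71.
Bélanger equation: y₂/y₁ = ½[√(1 + 8Fr₁²) − 1] = ½[√178.8 − 1] = 6.19.
y₂ = 6.19 × 0.0464 = 0.287 m.
Head loss: ΔE = (y₂ − y₁)³/(4y₁y₂) = (0.287 − 0.0464)³/(4×0.0464×0.287) = 0.0139/0.0533 = 0.262 m.
P = γ·Q·ΔE = 9.81 × 0.0701 × 0.262 = 0.180 kW.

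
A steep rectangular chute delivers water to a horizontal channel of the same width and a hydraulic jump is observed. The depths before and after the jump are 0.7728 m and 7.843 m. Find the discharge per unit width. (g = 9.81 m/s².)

For a rectangular channel the momentum equation gives q² = ½·g·y₁·y₂·(y₁ + y₂) = ½×9.81×0.7728×7.843×8.616 = 256.1.
q = √256.1 = 16.00 m²/s.

q = 16.00 m²/s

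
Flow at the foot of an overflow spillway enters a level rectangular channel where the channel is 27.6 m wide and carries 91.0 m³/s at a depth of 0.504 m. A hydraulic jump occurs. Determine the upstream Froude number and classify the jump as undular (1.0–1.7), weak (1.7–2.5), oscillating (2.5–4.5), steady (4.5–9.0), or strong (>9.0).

q = Q/b = 91.0/27.6 = 3.30 m²/s; V₁ = q/y₁ = 6.54 m/s. Fr₁ = V₁/√(g·y₁) = 2.94.
Fr₁ = 2.94 lies in the oscillating range.

Fr₁ = 2.94; oscillating jump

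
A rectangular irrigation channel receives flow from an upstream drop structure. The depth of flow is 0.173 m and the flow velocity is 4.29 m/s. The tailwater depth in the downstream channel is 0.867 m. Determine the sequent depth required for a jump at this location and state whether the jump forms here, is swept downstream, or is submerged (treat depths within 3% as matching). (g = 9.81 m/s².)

y₂ = 0.724 m; the jump is submerged

Fr₁ = V₁/√(g·y₁) = 4.29/√(9.81×0.173) = 3.29.
By Bélanger, y₂/y₁ = ½[√(1 + 8Fr₁²) − 1] = ½[√87.75 − 1] = 4.18.
y₂ = 4.18 × 0.173 = 0.724 m.
Tailwater y_tw = 0.867 m: y_tw > y₂, so the jump is submerged.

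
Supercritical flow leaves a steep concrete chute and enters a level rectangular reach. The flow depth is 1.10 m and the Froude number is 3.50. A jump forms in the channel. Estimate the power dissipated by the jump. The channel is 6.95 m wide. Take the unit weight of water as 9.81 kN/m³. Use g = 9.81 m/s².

Fr₁ = 3.50 (given).
By Bélanger, y₂/y₁ = ½[√(1 + 8Fr₁²) − 1] = ½[√99.00 − 1] = 4.47.
y₂ = 4.47 × 1.10 = 4.92 m.
V₁ = Fr₁·√(g·y₁) = 3.50×√(9.81×1.10) = 11.5 m/s; q = V₁·y₁ = 12.6 m²/s. V₂ = q/y₂ = 12.6/4.92 = 2.57 m/s. E₁ = y₁ + V₁²/2g = 7.84 m; E₂ = y₂ + V₂²/2g = 5.26 m. ΔE = E₁ − E₂ = 2.58 m.
Q = q·b = 12.6 × 6.95 = 87.9 m³/s. P = γ·Q·ΔE = 9.81 × 87.9 × 2.58 = 2223 kW.

P = 2223 kW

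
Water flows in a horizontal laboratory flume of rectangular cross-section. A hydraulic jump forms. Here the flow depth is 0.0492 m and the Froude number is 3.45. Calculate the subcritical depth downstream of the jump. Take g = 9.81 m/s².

y₂ = 0.217 m

Fr₁ = 3.45 (given).
Bélanger equation: y₂/y₁ = ½[√(1 + 8Fr₁²) − 1] = ½[√96.22 − 1] = 4.40.
y₂ = 4.40 × 0.0492 = 0.217 m.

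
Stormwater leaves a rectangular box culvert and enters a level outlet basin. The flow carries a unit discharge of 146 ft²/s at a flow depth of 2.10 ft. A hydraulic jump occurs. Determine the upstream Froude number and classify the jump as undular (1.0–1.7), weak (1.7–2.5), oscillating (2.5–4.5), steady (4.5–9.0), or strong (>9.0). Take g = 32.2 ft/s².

V₁ = q/y₁ = 146/2.10 = 69.5 ft/s. Fr₁ = V₁/√(g·y₁) = 69.5/√(32.2×2.10) = 8.45.
Fr₁ = 8.45 lies in the steady range.

Fr₁ = 8.45; steady jump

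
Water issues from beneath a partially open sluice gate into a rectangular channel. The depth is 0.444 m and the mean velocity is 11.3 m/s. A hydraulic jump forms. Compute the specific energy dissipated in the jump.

ΔE = 3.64 m

Fr₁ = V₁/√(g·y₁) = 11.3/√(9.81×0.444) = 5.41.
Bélanger equation: y₂/y₁ = ½[√(1 + 8Fr₁²) − 1] = ½[√235.5 − 1] = 7.17.
y₂ = 7.17 × 0.444 = 3.19 m.
q = V₁·y₁ = 11.3 × 0.444 = 5.02 m²/s. V₂ = q/y₂ = 5.02/3.19 = 1.58 m/s. E₁ = y₁ + V₁²/2g = 6.95 m; E₂ = y₂ + V₂²/2g = 3.31 m. ΔE = E₁ − E₂ = 3.64 m.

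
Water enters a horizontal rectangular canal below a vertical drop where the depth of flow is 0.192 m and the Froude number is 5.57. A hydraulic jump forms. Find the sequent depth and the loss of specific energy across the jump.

y₂ = 1.42 m; ΔE = 1.70 m

Fr₁ = 5.57 (given).
From the momentum equation for a rectangular channel, y₂/y₁ = ½[√(1 + 8Fr₁²) − 1] = ½[√249.2 − 1] = 7.39.
y₂ = 7.39 × 0.192 = 1.42 m.
Head loss: ΔE = (y₂ − y₁)³/(4y₁y₂) = (1.42 − 0.192)³/(4×0.192×1.42) = 1.85/1.09 = 1.70 m.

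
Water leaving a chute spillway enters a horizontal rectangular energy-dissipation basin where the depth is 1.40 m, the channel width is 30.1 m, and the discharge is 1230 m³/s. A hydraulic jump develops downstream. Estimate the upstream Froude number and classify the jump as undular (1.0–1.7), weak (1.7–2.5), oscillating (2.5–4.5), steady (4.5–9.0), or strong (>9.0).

q = Q/b = 1230/30.1 = 40.9 m²/s; V₁ = q/y₁ = 29.2 m/s. Fr₁ = V₁/√(g·y₁) = 7.88.
Fr₁ = 7.88 lies in the steady range.

Fr₁ = 7.88; steady jump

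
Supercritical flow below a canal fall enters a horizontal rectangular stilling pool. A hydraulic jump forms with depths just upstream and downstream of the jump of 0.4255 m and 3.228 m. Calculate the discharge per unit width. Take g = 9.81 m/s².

q = 4.961 m²/s

For a rectangular channel the momentum equation gives q² = ½·g·y₁·y₂·(y₁ + y₂) = ½×9.81×0.4255×3.228×3.654 = 24.61.
q = √24.61 = 4.961 m²/s.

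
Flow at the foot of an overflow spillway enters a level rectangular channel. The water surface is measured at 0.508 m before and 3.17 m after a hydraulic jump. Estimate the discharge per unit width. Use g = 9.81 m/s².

q = 5.39 m²/s

For a rectangular channel the momentum equation gives q² = ½·g·y₁·y₂·(y₁ + y₂) = ½×9.81×0.508×3.17×3.68 = 29.1.
q = √29.1 = 5.39 m²/s.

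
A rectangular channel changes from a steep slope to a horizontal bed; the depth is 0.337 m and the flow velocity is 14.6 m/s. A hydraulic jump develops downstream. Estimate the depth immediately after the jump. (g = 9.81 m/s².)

y₂ = 3.66 m

Fr₁ = V₁/√(g·y₁) = 14.6/√(9.81×0.337) = 8.03.
Bélanger equation: y₂/y₁ = ½[√(1 + 8Fr₁²) − 1] = ½[√516.8 − 1] = 10.9.
y₂ = 10.9 × 0.337 = 3.66 m.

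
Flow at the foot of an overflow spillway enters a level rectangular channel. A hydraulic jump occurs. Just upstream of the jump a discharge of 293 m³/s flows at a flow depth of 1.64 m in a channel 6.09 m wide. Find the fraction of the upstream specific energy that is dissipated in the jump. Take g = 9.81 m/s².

ΔE/E₁ = 0.635 (63.5%)

q = Q/b = 293/6.09 = 48.1 m²/s; V₁ = q/y₁ = 29.3 m/s. Fr₁ = V₁/√(g·y₁) = 7.31.
Conjugate-depth relation: y₂/y₁ = ½[√(1 + 8Fr₁²) − 1] = ½[√428.9 − 1] = 9.86.
y₂ = 9.86 × 1.64 = 16.2 m.
E₁ = y₁ + V₁²/2g = 45.5 m. ΔE = (y₂ − y₁)³/(4y₁y₂) = 28.9 m. ΔE/E₁ = 28.9/45.5 = 0.635.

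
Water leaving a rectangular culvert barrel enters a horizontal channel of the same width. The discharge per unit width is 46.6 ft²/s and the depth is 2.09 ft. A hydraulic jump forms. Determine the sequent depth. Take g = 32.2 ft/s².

V₁ = q/y₁ = 46.6/2.09 = 22.3 ft/s. Fr₁ = V₁/√(g·y₁) = 22.3/√(32.2×2.09) = 2.72.
By Bélanger, y₂/y₁ = ½[√(1 + 8Fr₁²) − 1] = ½[√60.10 − 1] = 3.38.
y₂ = 3.38 × 2.09 = 7.06 ft.

y₂ = 7.06 ft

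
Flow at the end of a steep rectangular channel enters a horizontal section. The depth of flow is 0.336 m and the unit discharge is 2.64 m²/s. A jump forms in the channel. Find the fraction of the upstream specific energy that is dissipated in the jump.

V₁ = q/y₁ = 2.64/0.336 = 7.86 m/s. Fr₁ = V₁/√(g·y₁) = 7.86/√(9.81×0.336) = 4.33.
From the momentum equation for a rectangular channel, y₂/y₁ = ½[√(1 + 8Fr₁²) − 1] = ½[√150.8 − 1] = 5.64.
y₂ = 5.64 × 0.336 = 1.90 m.
E₁ = y₁ + V₁²/2g = 3.48 m. ΔE = (y₂ − y₁)³/(4y₁y₂) = 1.49 m. ΔE/E₁ = 1.49/3.48 = 0.427.

ΔE/E₁ = 0.427 (42.7%)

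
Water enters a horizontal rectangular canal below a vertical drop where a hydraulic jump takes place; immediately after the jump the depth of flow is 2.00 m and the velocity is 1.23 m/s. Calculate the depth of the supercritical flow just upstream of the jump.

Fr₂ = V₂/√(g·y₂) = 1.23/√(9.81×2.00) = 0.278.
Applying the sequent-depth relation in reverse, y₁/y₂ = ½[√(1 + 8Fr₂²) − 1] = ½[√1.617 − 1] = 0.136.
y₁ = 0.136 × 2.00 = 0.272 m.

y₁ = 0.272 m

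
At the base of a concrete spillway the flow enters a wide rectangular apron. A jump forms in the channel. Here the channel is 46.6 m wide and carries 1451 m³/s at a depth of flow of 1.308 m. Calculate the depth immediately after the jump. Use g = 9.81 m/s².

y₂ = 11.66 m

q = Q/b = 1451/46.6 = 31.14 m²/s; V₁ = q/y₁ = 23.81 m/s. Fr₁ = V₁/√(g·y₁) = 6.646.
Bélanger equation: y₂/y₁ = ½[√(1 + 8Fr₁²) − 1] = ½[√354.31 − 1] = 8.912.
y₂ = 8.912 × 1.308 = 11.66 m.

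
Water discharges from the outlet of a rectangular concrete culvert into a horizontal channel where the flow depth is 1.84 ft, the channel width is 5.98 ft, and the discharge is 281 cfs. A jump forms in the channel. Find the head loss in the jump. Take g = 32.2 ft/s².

ΔE = 3.64 ft

q = Q/b = 281/5.98 = 47.0 ft²/s; V₁ = q/y₁ = 25.5 ft/s. Fr₁ = V₁/√(g·y₁) = 3.32.
Bélanger equation: y₂/y₁ = ½[√(1 + 8Fr₁²) − 1] = ½[√89.06 − 1] = 4.22.
y₂ = 4.22 × 1.84 = 7.76 ft.
V₂ = q/y₂ = 47.0/7.76 = 6.05 ft/s. E₁ = y₁ + V₁²/2g = 12.0 ft; E₂ = y₂ + V₂²/2g = 8.33 ft. ΔE = E₁ − E₂ = 3.64 ft.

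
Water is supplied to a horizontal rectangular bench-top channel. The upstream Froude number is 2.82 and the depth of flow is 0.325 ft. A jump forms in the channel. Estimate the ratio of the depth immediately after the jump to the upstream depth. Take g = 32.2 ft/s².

Fr₁ = 2.82 (given).
Sequent-depth ratio: y₂/y₁ = ½[√(1 + 8Fr₁²) − 1] = ½[√64.62 − 1] = 3.52.

y₂/y₁ = 3.52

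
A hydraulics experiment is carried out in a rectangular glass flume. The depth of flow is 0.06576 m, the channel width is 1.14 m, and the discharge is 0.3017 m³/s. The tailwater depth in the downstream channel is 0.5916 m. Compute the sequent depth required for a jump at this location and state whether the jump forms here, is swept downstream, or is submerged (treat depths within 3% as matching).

q = Q/b = 0.3017/1.14 = 0.2646 m²/s; V₁ = q/y₁ = 4.024 m/s. Fr₁ = V₁/√(g·y₁) = 5.011.
From the momentum equation for a rectangular channel, y₂/y₁ = ½[√(1 + 8Fr₁²) − 1] = ½[√201.85 − 1] = 6.604.
y₂ = 6.604 × 0.06576 = 0.4343 m.
Tailwater y_tw = 0.5916 m: y_tw > y₂, so the jump is submerged.

y₂ = 0.4343 m; the jump is submerged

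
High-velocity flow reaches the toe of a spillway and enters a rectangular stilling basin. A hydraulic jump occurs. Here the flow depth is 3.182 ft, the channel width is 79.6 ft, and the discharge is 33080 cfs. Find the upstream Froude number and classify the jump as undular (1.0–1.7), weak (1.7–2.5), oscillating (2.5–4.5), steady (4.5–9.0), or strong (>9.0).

Fr₁ = 12.90; strong jump

q = Q/b = 33080/79.6 = 415.6 ft²/s; V₁ = q/y₁ = 130.6 ft/s. Fr₁ = V₁/√(g·y₁) = 12.90.
Fr₁ = 12.90 lies in the strong range.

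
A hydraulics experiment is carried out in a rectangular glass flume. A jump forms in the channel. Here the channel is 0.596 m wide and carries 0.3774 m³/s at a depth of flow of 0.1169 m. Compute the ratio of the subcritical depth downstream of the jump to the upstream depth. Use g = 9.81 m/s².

y₂/y₁ = 6.671

q = Q/b = 0.3774/0.596 = 0.6332 m²/s; V₁ = q/y₁ = 5.417 m/s. Fr₁ = V₁/√(g·y₁) = 5.058.
Conjugate-depth relation: y₂/y₁ = ½[√(1 + 8Fr₁²) − 1] = ½[√205.69 − 1] = 6.671.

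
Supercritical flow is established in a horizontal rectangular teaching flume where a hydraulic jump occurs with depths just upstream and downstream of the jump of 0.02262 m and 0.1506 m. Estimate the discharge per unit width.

q = 0.05380 m²/s

For a rectangular channel the momentum equation gives q² = ½·g·y₁·y₂·(y₁ + y₂) = ½×9.81×0.02262×0.1506×0.1732 = 0.002894.
q = √0.002894 = 0.05380 m²/s.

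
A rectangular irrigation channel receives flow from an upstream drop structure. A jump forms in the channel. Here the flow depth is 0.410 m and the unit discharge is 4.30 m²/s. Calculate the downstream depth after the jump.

V₁ = q/y₁ = 4.30/0.410 = 10.5 m/s. Fr₁ = V₁/√(g·y₁) = 10.5/√(9.81×0.410) = 5.23.
By Bélanger, y₂/y₁ = ½[√(1 + 8Fr₁²) − 1] = ½[√219.8 − 1] = 6.91.
y₂ = 6.91 × 0.410 = 2.83 m.

y₂ = 2.83 m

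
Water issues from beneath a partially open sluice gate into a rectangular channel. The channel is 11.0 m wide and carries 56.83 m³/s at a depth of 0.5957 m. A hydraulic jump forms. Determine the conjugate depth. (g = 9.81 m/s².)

q = Q/b = 56.83/11.0 = 5.166 m²/s; V₁ = q/y₁ = 8.673 m/s. Fr₁ = V₁/√(g·y₁) = 3.588.
Conjugate-depth relation: y₂/y₁ = ½[√(1 + 8Fr₁²) − 1] = ½[√103.97 − 1] = 4.598.
y₂ = 4.598 × 0.5957 = 2.739 m.

y₂ = 2.739 m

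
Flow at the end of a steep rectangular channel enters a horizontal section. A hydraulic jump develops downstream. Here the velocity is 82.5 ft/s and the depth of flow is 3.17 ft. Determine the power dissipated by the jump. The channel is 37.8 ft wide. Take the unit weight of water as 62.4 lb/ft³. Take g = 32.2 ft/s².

Fr₁ = V₁/√(g·y₁) = 82.5/√(32.2×3.17) = 8.17.
Conjugate-depth relation: y₂/y₁ = ½[√(1 + 8Fr₁²) − 1] = ½[√534.4 − 1] = 11.1.
y₂ = 11.1 × 3.17 = 35.1 ft.
q = V₁·y₁ = 82.5 × 3.17 = 262 ft²/s. V₂ = q/y₂ = 262/35.1 = 7.46 ft/s. E₁ = y₁ + V₁²/2g = 109 ft; E₂ = y₂ + V₂²/2g = 35.9 ft. ΔE = E₁ − E₂ = 72.9 ft.
Q = q·b = 262 × 37.8 = 9886 cfs. P = γ·Q·ΔE/550 = 62.4 × 9886 × 72.9 / 550 = 81803 hp.

P = 81803 hp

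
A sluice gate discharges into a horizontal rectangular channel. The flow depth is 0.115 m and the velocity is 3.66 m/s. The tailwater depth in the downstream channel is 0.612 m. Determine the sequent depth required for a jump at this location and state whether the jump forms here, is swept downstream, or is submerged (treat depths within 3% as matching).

y₂ = 0.506 m; the jump is submerged

Fr₁ = V₁/√(g·y₁) = 3.66/√(9.81×0.115) = 3.45.
Sequent-depth ratio: y₂/y₁ = ½[√(1 + 8Fr₁²) − 1] = ½[√95.99 − 1] = 4.40.
y₂ = 4.40 × 0.115 = 0.506 m.
Tailwater y_tw = 0.612 m: y_tw > y₂, so the jump is submerged.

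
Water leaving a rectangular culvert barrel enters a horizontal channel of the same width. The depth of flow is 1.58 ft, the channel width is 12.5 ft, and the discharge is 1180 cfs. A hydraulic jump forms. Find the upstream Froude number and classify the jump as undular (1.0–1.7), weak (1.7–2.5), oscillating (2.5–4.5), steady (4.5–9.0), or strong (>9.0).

q = Q/b = 1180/12.5 = 94.4 ft²/s; V₁ = q/y₁ = 59.7 ft/s. Fr₁ = V₁/√(g·y₁) = 8.38.
Fr₁ = 8.38 lies in the steady range.

Fr₁ = 8.38; steady jump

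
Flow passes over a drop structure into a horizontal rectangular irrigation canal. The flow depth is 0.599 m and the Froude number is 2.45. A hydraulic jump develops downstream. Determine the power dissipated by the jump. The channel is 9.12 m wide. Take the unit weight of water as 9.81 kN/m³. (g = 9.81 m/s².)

Fr₁ = 2.45 (given).
By Bélanger, y₂/y₁ = ½[√(1 + 8Fr₁²) − 1] = ½[√49.02 − 1] = 3.00.
y₂ = 3.00 × 0.599 = 1.80 m.
V₁ = Fr₁·√(g·y₁) = 2.45×√(9.81×0.599) = 5.94 m/s; q = V₁·y₁ = 3.56 m²/s. V₂ = q/y₂ = 3.56/1.80 = 1.98 m/s. E₁ = y₁ + V₁²/2g = 2.40 m; E₂ = y₂ + V₂²/2g = 2.00 m. ΔE = E₁ − E₂ = 0.400 m.
Q = q·b = 3.56 × 9.12 = 32.4 m³/s. P = γ·Q·ΔE = 9.81 × 32.4 × 0.400 = 127 kW.

P = 127 kW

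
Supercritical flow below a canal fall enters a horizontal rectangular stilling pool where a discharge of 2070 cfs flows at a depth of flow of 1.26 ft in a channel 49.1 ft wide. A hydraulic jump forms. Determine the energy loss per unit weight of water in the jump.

q = Q/b = 2070/49.1 = 42.2 ft²/s; V₁ = q/y₁ = 33.5 ft/s. Fr₁ = V₁/√(g·y₁) = 5.25.
Sequent-depth ratio: y₂/y₁ = ½[√(1 + 8Fr₁²) − 1] = ½[√221.7 − 1] = 6.95.
y₂ = 6.95 × 1.26 = 8.75 ft.
Head loss: ΔE = (y₂ − y₁)³/(4y₁y₂) = (8.75 − 1.26)³/(4×1.26×8.75) = 420/44.1 = 9.53 ft.

ΔE = 9.53 ft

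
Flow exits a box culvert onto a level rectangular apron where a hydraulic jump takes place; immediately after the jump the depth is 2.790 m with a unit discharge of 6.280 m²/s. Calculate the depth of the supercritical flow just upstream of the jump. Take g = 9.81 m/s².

y₁ = 0.8022 m

V₂ = q/y₂ = 6.280/2.790 = 2.251 m/s; Fr₂ = V₂/√(g·y₂) = 0.4302.
The Bélanger relation is symmetric: y₁/y₂ = ½[√(1 + 8Fr₂²) − 1] = ½[√2.4809 − 1] = 0.2875.
y₁ = 0.2875 × 2.790 = 0.8022 m.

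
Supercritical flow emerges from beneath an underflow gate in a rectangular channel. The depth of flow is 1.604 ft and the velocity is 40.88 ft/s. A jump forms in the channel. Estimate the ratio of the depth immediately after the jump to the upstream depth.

y₂/y₁ = 7.560

Fr₁ = V₁/√(g·y₁) = 40.88/√(32.2×1.604) = 5.688.
Conjugate-depth relation: y₂/y₁ = ½[√(1 + 8Fr₁²) − 1] = ½[√259.85 − 1] = 7.560.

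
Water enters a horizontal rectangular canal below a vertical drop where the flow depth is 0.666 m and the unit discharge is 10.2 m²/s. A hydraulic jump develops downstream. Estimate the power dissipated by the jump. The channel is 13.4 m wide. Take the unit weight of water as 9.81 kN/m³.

P = 9538 kW

V₁ = q/y₁ = 10.2/0.666 = 15.3 m/s. Fr₁ = V₁/√(g·y₁) = 15.3/√(9.81×0.666) = 5.99.
Sequent-depth ratio: y₂/y₁ = ½[√(1 + 8Fr₁²) − 1] = ½[√288.2 − 1] = 7.99.
y₂ = 7.99 × 0.666 = 5.32 m.
V₂ = q/y₂ = 10.2/5.32 = 1.92 m/s. E₁ = y₁ + V₁²/2g = 12.6 m; E₂ = y₂ + V₂²/2g = 5.51 m. ΔE = E₁ − E₂ = 7.11 m.
Q = q·b = 10.2 × 13.4 = 137 m³/s. P = γ·Q·ΔE = 9.81 × 137 × 7.11 = 9538 kW.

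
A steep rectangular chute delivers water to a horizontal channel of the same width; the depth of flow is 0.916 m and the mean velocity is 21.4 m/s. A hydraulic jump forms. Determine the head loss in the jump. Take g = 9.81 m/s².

ΔE = 15.2 m

Fr₁ = V₁/√(g·y₁) = 21.4/√(9.81×0.916) = 7.14.
Sequent-depth ratio: y₂/y₁ = ½[√(1 + 8Fr₁²) − 1] = ½[√408.7 − 1] = 9.61.
y₂ = 9.61 × 0.916 = 8.80 m.
q = V₁·y₁ = 21.4 × 0.916 = 19.6 m²/s. V₂ = q/y₂ = 19.6/8.80 = 2.23 m/s. E₁ = y₁ + V₁²/2g = 24.3 m; E₂ = y₂ + V₂²/2g = 9.05 m. ΔE = E₁ − E₂ = 15.2 m.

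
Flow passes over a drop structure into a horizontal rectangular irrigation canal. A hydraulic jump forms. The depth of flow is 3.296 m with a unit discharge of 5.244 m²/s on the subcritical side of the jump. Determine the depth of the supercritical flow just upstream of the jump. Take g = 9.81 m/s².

V₂ = q/y₂ = 5.244/3.296 = 1.591 m/s; Fr₂ = V₂/√(g·y₂) = 0.2798.
Since the conjugate-depth ratio holds either way, y₁/y₂ = ½[√(1 + 8Fr₂²) − 1] = ½[√1.6263 − 1] = 0.1376.
y₁ = 0.1376 × 3.296 = 0.4536 m.

y₁ = 0.4536 m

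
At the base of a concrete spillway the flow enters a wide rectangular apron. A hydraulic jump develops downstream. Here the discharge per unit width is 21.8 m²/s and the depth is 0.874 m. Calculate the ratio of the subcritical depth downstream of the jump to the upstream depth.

V₁ = q/y₁ = 21.8/0.874 = 24.9 m/s. Fr₁ = V₁/√(g·y₁) = 24.9/√(9.81×0.874) = 8.52.
Bélanger equation: y₂/y₁ = ½[√(1 + 8Fr₁²) − 1] = ½[√581.5 − 1] = 11.6.

y₂/y₁ = 11.6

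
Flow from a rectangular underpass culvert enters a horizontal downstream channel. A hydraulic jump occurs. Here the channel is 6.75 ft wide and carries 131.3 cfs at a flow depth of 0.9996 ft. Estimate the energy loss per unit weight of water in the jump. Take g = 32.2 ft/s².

ΔE = 2.198 ft

q = Q/b = 131.3/6.75 = 19.45 ft²/s; V₁ = q/y₁ = 19.46 ft/s. Fr₁ = V₁/√(g·y₁) = 3.430.
Sequent-depth ratio: y₂/y₁ = ½[√(1 + 8Fr₁²) − 1] = ½[√95.119 − 1] = 4.376.
y₂ = 4.376 × 0.9996 = 4.375 ft.
Head loss: ΔE = (y₂ − y₁)³/(4y₁y₂) = (4.375 − 0.9996)³/(4×0.9996×4.375) = 38.45/17.49 = 2.198 ft.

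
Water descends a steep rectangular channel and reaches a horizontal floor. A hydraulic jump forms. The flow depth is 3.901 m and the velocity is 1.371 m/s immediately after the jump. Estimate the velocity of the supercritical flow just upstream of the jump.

Fr₂ = V₂/√(g·y₂) = 1.371/√(9.81×3.901) = 0.2216.
Since the conjugate-depth ratio holds either way, y₁/y₂ = ½[√(1 + 8Fr₂²) − 1] = ½[√1.3929 − 1] = 0.09011.
y₁ = 0.09011 × 3.901 = 0.3515 m.
V₁ = q/y₁ = 5.348/0.3515 = 15.21 m/s.

V₁ = 15.21 m/s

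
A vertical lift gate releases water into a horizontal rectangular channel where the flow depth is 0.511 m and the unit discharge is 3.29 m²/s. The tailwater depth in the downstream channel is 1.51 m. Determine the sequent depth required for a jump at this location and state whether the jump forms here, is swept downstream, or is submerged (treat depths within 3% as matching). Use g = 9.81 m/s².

y₂ = 1.84 m; the jump is swept downstream

V₁ = q/y₁ = 3.29/0.511 = 6.44 m/s. Fr₁ = V₁/√(g·y₁) = 6.44/√(9.81×0.511) = 2.88.
Bélanger equation: y₂/y₁ = ½[√(1 + 8Fr₁²) − 1] = ½[√67.15 − 1] = 3.60.
y₂ = 3.60 × 0.511 = 1.84 m.
Tailwater y_tw = 1.51 m: y_tw < y₂, so the jump is swept downstream.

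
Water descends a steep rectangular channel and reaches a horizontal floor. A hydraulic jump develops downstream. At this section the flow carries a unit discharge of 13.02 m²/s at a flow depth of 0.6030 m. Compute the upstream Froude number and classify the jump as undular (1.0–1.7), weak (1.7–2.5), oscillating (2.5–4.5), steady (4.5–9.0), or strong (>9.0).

Fr₁ = 8.878; steady jump

V₁ = q/y₁ = 13.02/0.6030 = 21.59 m/s. Fr₁ = V₁/√(g·y₁) = 21.59/√(9.81×0.6030) = 8.878.
Fr₁ = 8.878 lies in the steady range.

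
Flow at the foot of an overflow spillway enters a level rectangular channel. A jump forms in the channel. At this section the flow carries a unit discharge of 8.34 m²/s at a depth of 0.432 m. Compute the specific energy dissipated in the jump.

V₁ = q/y₁ = 8.34/0.432 = 19.3 m/s. Fr₁ = V₁/√(g·y₁) = 19.3/√(9.81×0.432) = 9.38.
By Bélanger, y₂/y₁ = ½[√(1 + 8Fr₁²) − 1] = ½[√704.6 − 1] = 12.8.
y₂ = 12.8 × 0.432 = 5.52 m.
V₂ = q/y₂ = 8.34/5.52 = 1.51 m/s. E₁ = y₁ + V₁²/2g = 19.4 m; E₂ = y₂ + V₂²/2g = 5.63 m. ΔE = E₁ − E₂ = 13.8 m.

ΔE = 13.8 m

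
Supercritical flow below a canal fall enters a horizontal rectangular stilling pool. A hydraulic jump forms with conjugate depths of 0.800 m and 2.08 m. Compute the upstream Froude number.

Fr₁ = 2.16

For a rectangular channel the momentum equation gives q² = ½·g·y₁·y₂·(y₁ + y₂) = ½×9.81×0.800×2.08×2.88 = 23.5.
q = √23.5 = 4.85 m²/s.
V₁ = q/y₁ = 6.06 m/s; Fr₁ = V₁/√(g·y₁) = 2.16.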